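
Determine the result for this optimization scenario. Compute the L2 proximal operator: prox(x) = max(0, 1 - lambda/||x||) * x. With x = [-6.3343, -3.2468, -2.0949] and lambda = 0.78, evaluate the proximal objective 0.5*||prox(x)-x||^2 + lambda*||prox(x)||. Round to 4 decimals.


Step 1: Compute ||x||.
||x|| = 7.4198
Step 2: Compute scaling factor.
scale = max(0, 1 - 0.78/7.4198) = 0.8949
Step 3: prox(x) = [-5.6684, -2.9055, -1.8747]
||prox(x)|| = 6.6398
Step 4: Proximal objective.
0.5*||prox-x||^2 = 0.3042
lambda*||prox|| = 5.179
Total = 5.4833


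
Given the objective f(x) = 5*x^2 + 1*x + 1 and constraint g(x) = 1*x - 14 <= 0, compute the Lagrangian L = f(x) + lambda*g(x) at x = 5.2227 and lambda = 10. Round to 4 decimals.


Step 1: Evaluate f(x).
f(5.2227) = 5*5.2227^2 + 1*5.2227 + 1 = 142.6057
Step 2: Evaluate g(x).
g(5.2227) = 1*5.2227 - 14 = -8.7773
Step 3: Compute Lagrangian.
L = 142.6057 + 10*-8.7773 = 54.8327


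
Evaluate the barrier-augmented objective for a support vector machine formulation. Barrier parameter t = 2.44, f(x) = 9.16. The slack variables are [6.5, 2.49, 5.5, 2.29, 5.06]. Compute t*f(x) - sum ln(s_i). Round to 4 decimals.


Step 1: Compute log-barrier.
ln values: [1.8718, 0.9123, 1.7047, 0.8286, 1.6214]
phi = -(1.8718 + 0.9123 + 1.7047 + 0.8286 + 1.6214) = -6.9388
Step 2: Compute augmented objective.
t*f(x) = 2.44*9.16 = 22.3504
Total = 22.3504 - 6.9388 = 15.4116


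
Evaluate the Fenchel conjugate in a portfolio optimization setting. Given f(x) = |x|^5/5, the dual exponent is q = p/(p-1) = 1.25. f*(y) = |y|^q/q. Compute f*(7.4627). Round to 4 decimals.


The conjugate exponent q satisfies 1/p + 1/q = 1.
p = 5, so q = 5/(5 - 1) = 1.25
|y|^q = 7.4627^1.25 = 12.3345
f*(7.4627) = 12.3345 / 1.25 = 9.8676


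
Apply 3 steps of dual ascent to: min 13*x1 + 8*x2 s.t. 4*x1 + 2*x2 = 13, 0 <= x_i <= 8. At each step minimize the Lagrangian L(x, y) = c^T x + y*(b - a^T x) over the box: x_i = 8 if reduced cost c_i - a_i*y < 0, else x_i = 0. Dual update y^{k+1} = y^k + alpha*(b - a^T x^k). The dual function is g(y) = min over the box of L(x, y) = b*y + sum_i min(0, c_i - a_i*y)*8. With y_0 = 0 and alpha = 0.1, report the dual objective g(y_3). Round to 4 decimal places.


Dual ascent for LP: min 13*x1 + 8*x2, 4*x1 + 2*x2 = 13, 0 <= x_i <= 8
Step 1: y^k = 0.0, reduced costs: (13.0, 8.0)
  x^k = (0.0, 0.0), subgradient = b - a^T x = 13.0
  y^{k+1} = 0.0 + 0.1*13.0 = 1.3
Step 2: y^k = 1.3, reduced costs: (7.8, 5.4)
  x^k = (0.0, 0.0), subgradient = b - a^T x = 13.0
  y^{k+1} = 1.3 + 0.1*13.0 = 2.6
Step 3: y^k = 2.6, reduced costs: (2.6, 2.8)
  x^k = (0.0, 0.0), subgradient = b - a^T x = 13.0
  y^{k+1} = 2.6 + 0.1*13.0 = 3.9
Dual objective at y_3 = 3.9: reduced costs (-2.6, 0.2), box minimizer x = (8.0, 0.0)
g(y_3) = b*y + (c1 - a1*y)*x1 + (c2 - a2*y)*x2 = 13*3.9 + (-2.6)*8.0 + 0.2*0.0 = 50.7 - 20.8 + 0.0 = 29.9


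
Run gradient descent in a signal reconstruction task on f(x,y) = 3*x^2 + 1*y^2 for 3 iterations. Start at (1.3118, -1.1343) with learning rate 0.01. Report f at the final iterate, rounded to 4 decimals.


Gradient descent on f(x,y) = 3*x^2 + 1*y^2.
Starting point: (1.3118, -1.1343), alpha = 0.01
Step 1: grad_x = 2*3*1.3118 = 7.8708, grad_y = 2*1*-1.1343 = -2.2686
  x_1 = 1.3118 - 0.01*7.8708 = 1.2331
  y_1 = -1.1343 - 0.01*-2.2686 = -1.1116
Step 2: grad_x = 2*3*1.2331 = 7.3986, grad_y = 2*1*-1.1116 = -2.2232
  x_2 = 1.2331 - 0.01*7.3986 = 1.1591
  y_2 = -1.1116 - 0.01*-2.2232 = -1.0894
Step 3: grad_x = 2*3*1.1591 = 6.9546, grad_y = 2*1*-1.0894 = -2.1788
  x_3 = 1.1591 - 0.01*6.9546 = 1.0896
  y_3 = -1.0894 - 0.01*-2.1788 = -1.0676
f(1.0896, -1.0676) = 3*1.0896^2 + 1*(-1.0676)^2 = 4.7012


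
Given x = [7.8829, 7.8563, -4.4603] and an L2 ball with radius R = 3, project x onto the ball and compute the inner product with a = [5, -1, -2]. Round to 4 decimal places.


Step 1: Compute ||x|| (intermediates to 6 decimals).
||x|| = sqrt(7.8829^2 + 7.8563^2 + (-4.4603)^2) = 11.989822
Step 2: Project.
Since ||x|| > R, scale = R/||x|| = 3/11.989822 = 0.250212, proj(x) = scale * x
proj(x) = [1.972396, 1.965741, -1.116021]
Step 3: Dot product.
a^T * proj(x) = 5*1.972396 - 1*1.965741 - 2*(-1.116021) = 10.1283


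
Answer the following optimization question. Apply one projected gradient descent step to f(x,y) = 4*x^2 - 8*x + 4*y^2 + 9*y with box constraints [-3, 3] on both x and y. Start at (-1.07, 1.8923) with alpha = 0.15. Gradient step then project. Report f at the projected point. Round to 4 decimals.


Step 1: Compute gradient at (-1.07, 1.8923).
grad_x = 2*4*-1.07 - 8 = -16.56
grad_y = 2*4*1.8923 + 9 = 24.1384
Step 2: Gradient step.
x_raw = -1.07 - 0.15*-16.56 = 1.414
y_raw = 1.8923 - 0.15*24.1384 = -1.7285
Step 3: Project onto [-3, 3].
x_proj = clip(1.414) = 1.414
y_proj = clip(-1.7285) = -1.7285
Step 4: Evaluate f.
f(1.414, -1.7285) = -6.9203


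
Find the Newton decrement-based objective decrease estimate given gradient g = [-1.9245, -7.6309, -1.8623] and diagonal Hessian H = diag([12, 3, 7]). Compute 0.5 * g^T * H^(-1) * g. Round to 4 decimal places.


Step 1: H is diagonal, so H^(-1) * g = [-0.1604, -2.5436, -0.266].
Step 2: g^T H^(-1) g = sum_i g_i^2 / H_ii
  = (-1.9245)^2/12 + (-7.6309)^2/3 + (-1.8623)^2/7
  = 0.3086 + 19.4102 + 0.4955 = 20.2143
Step 3: Objective decrease = 0.5 * g^T H^(-1) g = 10.1072


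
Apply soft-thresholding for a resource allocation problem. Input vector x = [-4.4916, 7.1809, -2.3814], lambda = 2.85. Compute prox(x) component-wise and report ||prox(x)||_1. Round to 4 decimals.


Soft-thresholding with lambda = 2.85:
prox(-4.4916) = sign(-4.4916)*max(|-4.4916| - 2.85, 0) = -1.6416
prox(7.1809) = sign(7.1809)*max(|7.1809| - 2.85, 0) = 4.3309
prox(-2.3814) = sign(-2.3814)*max(|-2.3814| - 2.85, 0) = 0.0
prox(x) = [-1.6416, 4.3309, 0.0]
||prox(x)||_1 = 1.6416 + 4.3309 + 0.0 = 5.9725


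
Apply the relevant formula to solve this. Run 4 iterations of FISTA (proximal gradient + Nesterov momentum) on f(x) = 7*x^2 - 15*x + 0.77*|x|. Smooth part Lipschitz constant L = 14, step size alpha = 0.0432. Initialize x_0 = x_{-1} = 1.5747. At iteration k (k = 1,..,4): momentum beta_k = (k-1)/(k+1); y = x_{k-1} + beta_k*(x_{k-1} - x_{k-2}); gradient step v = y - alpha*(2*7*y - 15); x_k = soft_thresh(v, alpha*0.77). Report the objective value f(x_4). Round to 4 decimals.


FISTA on f(x) = 7*x^2 - 15*x + 0.77*|x|
L = 14, alpha = 0.0432
Iteration 1: beta = 0.0, y = 1.5747 + 0.0*(1.5747 - 1.5747) = 1.5747
  grad(y) = 7.0458, v = y - alpha*grad = 1.2703
  prox(v) = soft_thresh(1.2703, 0.0333) = 1.2371
Iteration 2: beta = 0.3333, y = 1.2371 + 0.3333*(1.2371 - 1.5747) = 1.1245
  grad(y) = 0.7431, v = y - alpha*grad = 1.0924
  prox(v) = soft_thresh(1.0924, 0.0333) = 1.0591
Iteration 3: beta = 0.5, y = 1.0591 + 0.5*(1.0591 - 1.2371) = 0.9702
  grad(y) = -1.4174, v = y - alpha*grad = 1.0314
  prox(v) = soft_thresh(1.0314, 0.0333) = 0.9982
Iteration 4: beta = 0.6, y = 0.9982 + 0.6*(0.9982 - 1.0591) = 0.9616
  grad(y) = -1.5382, v = y - alpha*grad = 1.028
  prox(v) = soft_thresh(1.028, 0.0333) = 0.9947
f(x_4) = 7*0.9947^2 - 15*0.9947 + 0.77*|0.9947| = -7.2286


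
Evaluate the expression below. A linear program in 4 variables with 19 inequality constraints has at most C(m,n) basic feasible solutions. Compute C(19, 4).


Each vertex corresponds to some choice of n active constraints out of m, so the number of vertices is at most C(m, n) = m! / (n!(m-n)!).
m = 19, n = 4
Numerator: 19 * 18 * 17 * 16
Denominator: 4! = 24
C(19, 4) = 3876


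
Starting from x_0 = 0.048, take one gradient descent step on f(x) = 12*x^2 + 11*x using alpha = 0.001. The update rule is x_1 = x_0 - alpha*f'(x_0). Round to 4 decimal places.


We compute the gradient at x_0 and apply the update.
f'(x) = 24*x + 11
f'(0.048) = 24*0.048 + 11 = 12.152
x_1 = 0.048 - 0.001*12.152 = 0.0358


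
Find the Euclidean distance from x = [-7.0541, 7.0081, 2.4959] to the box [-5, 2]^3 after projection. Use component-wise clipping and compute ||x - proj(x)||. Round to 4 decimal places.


Project each component onto [-5, 2].
clip(-7.0541) = -5.0, clip(7.0081) = 2.0, clip(2.4959) = 2.0
Projection = [-5.0, 2.0, 2.0]
Squared diffs: [4.2193, 25.0811, 0.2459]
Distance = sqrt(29.5463) = 5.4357


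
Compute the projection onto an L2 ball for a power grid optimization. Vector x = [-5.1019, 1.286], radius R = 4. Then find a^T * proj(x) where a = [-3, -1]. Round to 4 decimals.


Step 1: Compute ||x|| (intermediates to 6 decimals).
||x|| = sqrt((-5.1019)^2 + 1.286^2) = 5.261481
Step 2: Project.
Since ||x|| > R, scale = R/||x|| = 4/5.261481 = 0.760242, proj(x) = scale * x
proj(x) = [-3.878679, 0.977671]
Step 3: Dot product.
a^T * proj(x) = -3*(-3.878679) - 1*0.977671 = 10.6584


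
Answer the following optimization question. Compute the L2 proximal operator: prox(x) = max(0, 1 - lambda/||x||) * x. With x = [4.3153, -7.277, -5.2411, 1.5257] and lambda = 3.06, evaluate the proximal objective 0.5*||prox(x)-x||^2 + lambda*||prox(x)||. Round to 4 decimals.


Step 1: Compute ||x||.
||x|| = 10.0684
Step 2: Compute scaling factor.
scale = max(0, 1 - 3.06/10.0684) = 0.6961
Step 3: prox(x) = [3.0038, -5.0654, -3.6482, 1.062]
||prox(x)|| = 7.0084
Step 4: Proximal objective.
0.5*||prox-x||^2 = 4.6818
lambda*||prox|| = 21.4457
Total = 26.1276


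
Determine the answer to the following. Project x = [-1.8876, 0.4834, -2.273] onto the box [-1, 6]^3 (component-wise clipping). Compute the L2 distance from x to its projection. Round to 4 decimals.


Project each component onto [-1, 6].
clip(-1.8876) = -1.0, clip(0.4834) = 0.4834, clip(-2.273) = -1.0
Projection = [-1.0, 0.4834, -1.0]
Squared diffs: [0.7878, 0.0, 1.6205]
Distance = sqrt(2.4083) = 1.5519


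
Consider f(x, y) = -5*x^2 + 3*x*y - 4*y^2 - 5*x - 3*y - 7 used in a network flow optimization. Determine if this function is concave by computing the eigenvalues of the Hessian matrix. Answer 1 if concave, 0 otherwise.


The Hessian of f(x,y) = -5*x^2 + 3*x*y - 4*y^2 - 5*x - 3*y - 7 is:
H = [[-10, 3], [3, -8]]
Trace = -10 - 8 = -18
Determinant = -10*-8 - (3)^2 = 71
Discriminant = (-18)^2 - 4*71 = 40.0
Eigenvalues: lambda_1 = -12.1623, lambda_2 = -5.8377
The function is concave.

1


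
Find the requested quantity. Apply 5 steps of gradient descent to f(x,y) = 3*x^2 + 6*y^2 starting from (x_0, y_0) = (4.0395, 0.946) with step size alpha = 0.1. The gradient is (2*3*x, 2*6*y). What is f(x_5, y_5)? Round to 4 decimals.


Gradient descent on f(x,y) = 3*x^2 + 6*y^2.
Starting point: (4.0395, 0.946), alpha = 0.1
Step 1: grad_x = 2*3*4.0395 = 24.237, grad_y = 2*6*0.946 = 11.352
  x_1 = 4.0395 - 0.1*24.237 = 1.6158
  y_1 = 0.946 - 0.1*11.352 = -0.1892
Step 2: grad_x = 2*3*1.6158 = 9.6948, grad_y = 2*6*-0.1892 = -2.2704
  x_2 = 1.6158 - 0.1*9.6948 = 0.6463
  y_2 = -0.1892 - 0.1*-2.2704 = 0.0378
Step 3: grad_x = 2*3*0.6463 = 3.8779, grad_y = 2*6*0.0378 = 0.4541
  x_3 = 0.6463 - 0.1*3.8779 = 0.2585
  y_3 = 0.0378 - 0.1*0.4541 = -0.0076
Step 4: grad_x = 2*3*0.2585 = 1.5512, grad_y = 2*6*-0.0076 = -0.0908
  x_4 = 0.2585 - 0.1*1.5512 = 0.1034
  y_4 = -0.0076 - 0.1*-0.0908 = 0.0015
Step 5: grad_x = 2*3*0.1034 = 0.6205, grad_y = 2*6*0.0015 = 0.0182
  x_5 = 0.1034 - 0.1*0.6205 = 0.0414
  y_5 = 0.0015 - 0.1*0.0182 = -0.0003
f(0.0414, -0.0003) = 3*0.0414^2 + 6*(-0.0003)^2 = 0.0051


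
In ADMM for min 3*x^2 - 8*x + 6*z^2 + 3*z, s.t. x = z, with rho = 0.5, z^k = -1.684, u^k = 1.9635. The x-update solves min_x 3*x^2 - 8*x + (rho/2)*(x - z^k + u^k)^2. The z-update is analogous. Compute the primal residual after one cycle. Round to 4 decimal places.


ADMM iteration with rho = 0.5, z^k = -1.684, u^k = 1.9635
Step 1: x-update.
Minimize 3*x^2 - 8*x + (0.5/2)*(x + 1.684 + 1.9635)^2
FOC: (2*3 + 0.5)*x = 8 + 0.5*(-1.684 - 1.9635)
x^{k+1} = 0.9502
Step 2: z-update.
Minimize 6*z^2 + 3*z + (0.5/2)*(0.9502 - z + 1.9635)^2
FOC: (2*6 + 0.5)*z = -3 + 0.5*(0.9502 + 1.9635)
z^{k+1} = -0.1235
Step 3: u-update.
u^{k+1} = 1.9635 + 0.9502 + 0.1235 = 3.0371
Step 4: Primal residual = |0.9502 + 0.1235| = 1.0736


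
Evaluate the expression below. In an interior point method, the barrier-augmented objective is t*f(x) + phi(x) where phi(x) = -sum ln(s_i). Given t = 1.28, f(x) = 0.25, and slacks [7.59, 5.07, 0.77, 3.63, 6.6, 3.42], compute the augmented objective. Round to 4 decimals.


Step 1: Compute log-barrier.
ln values: [2.0268, 1.6233, -0.2614, 1.2892, 1.8871, 1.2296]
phi = -(2.0268 + 1.6233 - 0.2614 + 1.2892 + 1.8871 + 1.2296) = -7.7948
Step 2: Compute augmented objective.
t*f(x) = 1.28*0.25 = 0.32
Total = 0.32 - 7.7948 = -7.4748


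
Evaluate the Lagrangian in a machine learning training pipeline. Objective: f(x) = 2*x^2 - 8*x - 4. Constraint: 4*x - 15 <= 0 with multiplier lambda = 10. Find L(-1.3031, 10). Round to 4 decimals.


Step 1: Evaluate f(x).
f(-1.3031) = 2*(-1.3031)^2 - 8*(-1.3031) - 4 = 9.8209
Step 2: Evaluate g(x).
g(-1.3031) = 4*-1.3031 - 15 = -20.2124
Step 3: Compute Lagrangian.
L = 9.8209 + 10*-20.2124 = -192.3031


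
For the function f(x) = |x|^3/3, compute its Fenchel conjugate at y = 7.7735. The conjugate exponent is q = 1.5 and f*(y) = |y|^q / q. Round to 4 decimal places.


The conjugate exponent q satisfies 1/p + 1/q = 1.
p = 3, so q = 3/(3 - 1) = 1.5
|y|^q = 7.7735^1.5 = 21.6733
f*(7.7735) = 21.6733 / 1.5 = 14.4489


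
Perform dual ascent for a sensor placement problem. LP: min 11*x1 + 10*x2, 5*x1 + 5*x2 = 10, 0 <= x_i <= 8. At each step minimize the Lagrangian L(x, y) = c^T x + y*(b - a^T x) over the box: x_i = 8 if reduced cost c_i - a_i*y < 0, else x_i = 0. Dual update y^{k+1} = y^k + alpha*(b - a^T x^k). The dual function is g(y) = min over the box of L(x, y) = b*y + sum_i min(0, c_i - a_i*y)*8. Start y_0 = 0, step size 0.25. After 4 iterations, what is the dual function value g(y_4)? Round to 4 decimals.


Dual ascent for LP: min 11*x1 + 10*x2, 5*x1 + 5*x2 = 10, 0 <= x_i <= 8
Step 1: y^k = 0.0, reduced costs: (11.0, 10.0)
  x^k = (0.0, 0.0), subgradient = b - a^T x = 10.0
  y^{k+1} = 0.0 + 0.25*10.0 = 2.5
Step 2: y^k = 2.5, reduced costs: (-1.5, -2.5)
  x^k = (8.0, 8.0), subgradient = b - a^T x = -70.0
  y^{k+1} = 2.5 + 0.25*-70.0 = -15.0
Step 3: y^k = -15.0, reduced costs: (86.0, 85.0)
  x^k = (0.0, 0.0), subgradient = b - a^T x = 10.0
  y^{k+1} = -15.0 + 0.25*10.0 = -12.5
Step 4: y^k = -12.5, reduced costs: (73.5, 72.5)
  x^k = (0.0, 0.0), subgradient = b - a^T x = 10.0
  y^{k+1} = -12.5 + 0.25*10.0 = -10.0
Dual objective at y_4 = -10.0: reduced costs (61.0, 60.0), box minimizer x = (0.0, 0.0)
g(y_4) = b*y + (c1 - a1*y)*x1 + (c2 - a2*y)*x2 = 10*(-10.0) + 61.0*0.0 + 60.0*0.0 = -100.0 + 0.0 + 0.0 = -100.0


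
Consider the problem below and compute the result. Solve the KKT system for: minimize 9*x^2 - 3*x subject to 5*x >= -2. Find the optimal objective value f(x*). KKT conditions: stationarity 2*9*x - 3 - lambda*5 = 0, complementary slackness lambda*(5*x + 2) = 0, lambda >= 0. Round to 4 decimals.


Step 1: Try lambda = 0 (constraint inactive).
Stationarity: 2*9*x - 3 = 0
x* = 3/(2*9) = 1/6 = 0.1667 (rounded; the exact value 1/6 is used below)
Check constraint: 5*0.1667 = 0.8335 >= -2 -- satisfied.
Step 2: Compute optimal value.
f(x*) = 9*(1/6)^2 - 3*(1/6) = -0.25


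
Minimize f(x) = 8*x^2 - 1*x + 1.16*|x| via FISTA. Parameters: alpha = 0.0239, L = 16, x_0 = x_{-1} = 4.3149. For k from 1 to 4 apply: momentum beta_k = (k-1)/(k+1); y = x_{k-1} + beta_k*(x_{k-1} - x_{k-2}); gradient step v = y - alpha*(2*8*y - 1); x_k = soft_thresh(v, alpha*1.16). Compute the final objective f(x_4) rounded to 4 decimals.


FISTA on f(x) = 8*x^2 - 1*x + 1.16*|x|
L = 16, alpha = 0.0239
Iteration 1: beta = 0.0, y = 4.3149 + 0.0*(4.3149 - 4.3149) = 4.3149
  grad(y) = 68.0384, v = y - alpha*grad = 2.6888
  prox(v) = soft_thresh(2.6888, 0.0277) = 2.6611
Iteration 2: beta = 0.3333, y = 2.6611 + 0.3333*(2.6611 - 4.3149) = 2.1098
  grad(y) = 32.7564, v = y - alpha*grad = 1.3269
  prox(v) = soft_thresh(1.3269, 0.0277) = 1.2992
Iteration 3: beta = 0.5, y = 1.2992 + 0.5*(1.2992 - 2.6611) = 0.6182
  grad(y) = 8.8917, v = y - alpha*grad = 0.4057
  prox(v) = soft_thresh(0.4057, 0.0277) = 0.378
Iteration 4: beta = 0.6, y = 0.378 + 0.6*(0.378 - 1.2992) = -0.1747
  grad(y) = -3.7954, v = y - alpha*grad = -0.084
  prox(v) = soft_thresh(-0.084, 0.0277) = -0.0563
f(x_4) = 8*(-0.0563)^2 - 1*(-0.0563) + 1.16*|-0.0563| = 0.1469


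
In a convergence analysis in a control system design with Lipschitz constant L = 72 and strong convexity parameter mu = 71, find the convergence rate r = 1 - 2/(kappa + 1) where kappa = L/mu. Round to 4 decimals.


Step 1: Compute the condition number.
kappa = L/mu = 72/71 = 1.0141
Step 2: Compute the convergence rate.
r = 1 - 2/(kappa + 1) = 1 - 2*mu/(L + mu) = (L - mu)/(L + mu) = 1/143 = 0.007


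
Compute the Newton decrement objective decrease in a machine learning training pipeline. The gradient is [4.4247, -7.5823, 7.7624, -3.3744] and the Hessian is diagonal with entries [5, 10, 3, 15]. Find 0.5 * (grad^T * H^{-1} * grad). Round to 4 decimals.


Step 1: H is diagonal, so H^(-1) * g = [0.8849, -0.7582, 2.5875, -0.225].
Step 2: g^T H^(-1) g = sum_i g_i^2 / H_ii
  = (4.4247)^2/5 + (-7.5823)^2/10 + (7.7624)^2/3 + (-3.3744)^2/15
  = 3.9156 + 5.7491 + 20.085 + 0.7591 = 30.5088
Step 3: Objective decrease = 0.5 * g^T H^(-1) g = 15.2544


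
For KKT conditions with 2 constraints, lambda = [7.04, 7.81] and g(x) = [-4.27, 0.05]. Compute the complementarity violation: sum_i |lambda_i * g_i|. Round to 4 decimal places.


KKT complementary slackness check:
lambda_1 * g_1 = 7.04 * -4.27 = -30.0608
lambda_2 * g_2 = 7.81 * 0.05 = 0.3905
Total violation = 30.0608 + 0.3905 = 30.4513


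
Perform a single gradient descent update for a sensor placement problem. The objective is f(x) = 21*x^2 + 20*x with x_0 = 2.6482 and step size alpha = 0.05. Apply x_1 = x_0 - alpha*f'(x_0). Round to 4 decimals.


We compute the gradient at x_0 and apply the update.
f'(x) = 42*x + 20
f'(2.6482) = 42*2.6482 + 20 = 131.2244
x_1 = 2.6482 - 0.05*131.2244 = -3.913


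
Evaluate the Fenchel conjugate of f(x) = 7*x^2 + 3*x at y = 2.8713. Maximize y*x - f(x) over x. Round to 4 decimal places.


f*(y) = sup_x {y*x - a*x^2 - b*x} = sup_x {(y-b)*x - a*x^2}
FOC: (y - b) - 2a*x = 0 => x* = (y - b)/(2a)
x* = (2.8713 - 3)/(2*7) = -0.0092
f*(2.8713) = (y-b)^2/(4a) = (2.8713 - 3)^2/(4*7)
= 0.0166/28 = 0.0006


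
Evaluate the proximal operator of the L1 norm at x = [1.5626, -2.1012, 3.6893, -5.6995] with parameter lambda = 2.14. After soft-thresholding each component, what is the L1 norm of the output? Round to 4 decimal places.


Soft-thresholding with lambda = 2.14:
prox(1.5626) = sign(1.5626)*max(|1.5626| - 2.14, 0) = 0.0
prox(-2.1012) = sign(-2.1012)*max(|-2.1012| - 2.14, 0) = 0.0
prox(3.6893) = sign(3.6893)*max(|3.6893| - 2.14, 0) = 1.5493
prox(-5.6995) = sign(-5.6995)*max(|-5.6995| - 2.14, 0) = -3.5595
prox(x) = [0.0, 0.0, 1.5493, -3.5595]
||prox(x)||_1 = 0.0 + 0.0 + 1.5493 + 3.5595 = 5.1088


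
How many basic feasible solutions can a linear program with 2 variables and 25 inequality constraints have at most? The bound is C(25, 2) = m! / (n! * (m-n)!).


Each vertex corresponds to some choice of n active constraints out of m, so the number of vertices is at most C(m, n) = m! / (n!(m-n)!).
m = 25, n = 2
Numerator: 25 * 24
Denominator: 2! = 2
C(25, 2) = 300


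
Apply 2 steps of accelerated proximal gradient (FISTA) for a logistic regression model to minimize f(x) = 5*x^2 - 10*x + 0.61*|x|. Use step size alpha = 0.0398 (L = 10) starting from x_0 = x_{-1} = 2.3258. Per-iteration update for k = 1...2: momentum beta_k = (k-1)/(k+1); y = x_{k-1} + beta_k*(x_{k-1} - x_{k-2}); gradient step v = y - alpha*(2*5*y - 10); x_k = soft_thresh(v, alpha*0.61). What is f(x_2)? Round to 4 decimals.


FISTA on f(x) = 5*x^2 - 10*x + 0.61*|x|
L = 10, alpha = 0.0398
Iteration 1: beta = 0.0, y = 2.3258 + 0.0*(2.3258 - 2.3258) = 2.3258
  grad(y) = 13.258, v = y - alpha*grad = 1.7981
  prox(v) = soft_thresh(1.7981, 0.0243) = 1.7739
Iteration 2: beta = 0.3333, y = 1.7739 + 0.3333*(1.7739 - 2.3258) = 1.5899
  grad(y) = 5.8987, v = y - alpha*grad = 1.3551
  prox(v) = soft_thresh(1.3551, 0.0243) = 1.3308
f(x_2) = 5*1.3308^2 - 10*1.3308 + 0.61*|1.3308| = -3.641


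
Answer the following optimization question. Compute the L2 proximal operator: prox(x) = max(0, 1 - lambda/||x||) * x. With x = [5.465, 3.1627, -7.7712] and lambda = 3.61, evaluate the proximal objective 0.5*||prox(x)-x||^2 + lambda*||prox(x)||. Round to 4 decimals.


Step 1: Compute ||x||.
||x|| = 10.013
Step 2: Compute scaling factor.
scale = max(0, 1 - 3.61/10.013) = 0.6395
Step 3: prox(x) = [3.4947, 2.0224, -4.9694]
||prox(x)|| = 6.403
Step 4: Proximal objective.
0.5*||prox-x||^2 = 6.5161
lambda*||prox|| = 23.1148
Total = 29.6309


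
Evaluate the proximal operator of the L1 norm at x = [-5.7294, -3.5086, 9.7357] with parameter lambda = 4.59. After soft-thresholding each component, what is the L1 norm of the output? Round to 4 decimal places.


Soft-thresholding with lambda = 4.59:
prox(-5.7294) = sign(-5.7294)*max(|-5.7294| - 4.59, 0) = -1.1394
prox(-3.5086) = sign(-3.5086)*max(|-3.5086| - 4.59, 0) = 0.0
prox(9.7357) = sign(9.7357)*max(|9.7357| - 4.59, 0) = 5.1457
prox(x) = [-1.1394, 0.0, 5.1457]
||prox(x)||_1 = 1.1394 + 0.0 + 5.1457 = 6.2851


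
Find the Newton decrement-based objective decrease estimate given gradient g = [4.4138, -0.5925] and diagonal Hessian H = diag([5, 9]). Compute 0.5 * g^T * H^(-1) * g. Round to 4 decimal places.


Step 1: H is diagonal, so H^(-1) * g = [0.8828, -0.0658].
Step 2: g^T H^(-1) g = sum_i g_i^2 / H_ii
  = (4.4138)^2/5 + (-0.5925)^2/9
  = 3.8963 + 0.039 = 3.9353
Step 3: Objective decrease = 0.5 * g^T H^(-1) g = 1.9677


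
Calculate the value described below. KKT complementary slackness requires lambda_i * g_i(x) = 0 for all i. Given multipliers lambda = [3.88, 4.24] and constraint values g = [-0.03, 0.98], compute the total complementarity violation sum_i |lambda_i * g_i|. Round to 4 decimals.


KKT complementary slackness check:
lambda_1 * g_1 = 3.88 * -0.03 = -0.1164
lambda_2 * g_2 = 4.24 * 0.98 = 4.1552
Total violation = 0.1164 + 4.1552 = 4.2716


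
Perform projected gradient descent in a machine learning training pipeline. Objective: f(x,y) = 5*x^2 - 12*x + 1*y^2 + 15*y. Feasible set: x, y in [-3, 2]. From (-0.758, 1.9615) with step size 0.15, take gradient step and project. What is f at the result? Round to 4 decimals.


Step 1: Compute gradient at (-0.758, 1.9615).
grad_x = 2*5*-0.758 - 12 = -19.58
grad_y = 2*1*1.9615 + 15 = 18.923
Step 2: Gradient step.
x_raw = -0.758 - 0.15*-19.58 = 2.179
y_raw = 1.9615 - 0.15*18.923 = -0.877
Step 3: Project onto [-3, 2].
x_proj = clip(2.179) = 2.0
y_proj = clip(-0.877) = -0.877
Step 4: Evaluate f.
f(2.0, -0.877) = -16.3852


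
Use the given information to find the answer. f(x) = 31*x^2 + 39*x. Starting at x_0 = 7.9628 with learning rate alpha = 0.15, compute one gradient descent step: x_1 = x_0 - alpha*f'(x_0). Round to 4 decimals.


We compute the gradient at x_0 and apply the update.
f'(x) = 62*x + 39
f'(7.9628) = 62*7.9628 + 39 = 532.6936
x_1 = 7.9628 - 0.15*532.6936 = -71.9412


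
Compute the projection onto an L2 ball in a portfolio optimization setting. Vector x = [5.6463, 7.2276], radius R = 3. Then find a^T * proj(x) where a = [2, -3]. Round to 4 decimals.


Step 1: Compute ||x|| (intermediates to 6 decimals).
||x|| = sqrt(5.6463^2 + 7.2276^2) = 9.171636
Step 2: Project.
Since ||x|| > R, scale = R/||x|| = 3/9.171636 = 0.327095, proj(x) = scale * x
proj(x) = [1.846876, 2.364112]
Step 3: Dot product.
a^T * proj(x) = 2*1.846876 - 3*2.364112 = -3.3986


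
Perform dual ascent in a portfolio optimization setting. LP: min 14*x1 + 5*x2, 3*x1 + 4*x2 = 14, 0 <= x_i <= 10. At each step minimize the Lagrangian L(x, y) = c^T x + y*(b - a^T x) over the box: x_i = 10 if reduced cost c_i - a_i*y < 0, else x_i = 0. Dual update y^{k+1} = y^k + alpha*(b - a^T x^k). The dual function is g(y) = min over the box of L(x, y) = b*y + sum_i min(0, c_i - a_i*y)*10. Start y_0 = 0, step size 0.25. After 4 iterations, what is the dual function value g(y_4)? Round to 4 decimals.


Dual ascent for LP: min 14*x1 + 5*x2, 3*x1 + 4*x2 = 14, 0 <= x_i <= 10
Step 1: y^k = 0.0, reduced costs: (14.0, 5.0)
  x^k = (0.0, 0.0), subgradient = b - a^T x = 14.0
  y^{k+1} = 0.0 + 0.25*14.0 = 3.5
Step 2: y^k = 3.5, reduced costs: (3.5, -9.0)
  x^k = (0.0, 10.0), subgradient = b - a^T x = -26.0
  y^{k+1} = 3.5 + 0.25*-26.0 = -3.0
Step 3: y^k = -3.0, reduced costs: (23.0, 17.0)
  x^k = (0.0, 0.0), subgradient = b - a^T x = 14.0
  y^{k+1} = -3.0 + 0.25*14.0 = 0.5
Step 4: y^k = 0.5, reduced costs: (12.5, 3.0)
  x^k = (0.0, 0.0), subgradient = b - a^T x = 14.0
  y^{k+1} = 0.5 + 0.25*14.0 = 4.0
Dual objective at y_4 = 4.0: reduced costs (2.0, -11.0), box minimizer x = (0.0, 10.0)
g(y_4) = b*y + (c1 - a1*y)*x1 + (c2 - a2*y)*x2 = 14*4.0 + 2.0*0.0 + (-11.0)*10.0 = 56.0 + 0.0 - 110.0 = -54.0


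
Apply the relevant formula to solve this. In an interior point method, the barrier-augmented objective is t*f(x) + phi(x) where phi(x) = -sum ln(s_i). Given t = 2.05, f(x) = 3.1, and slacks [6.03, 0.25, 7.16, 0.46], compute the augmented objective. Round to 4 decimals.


Step 1: Compute log-barrier.
ln values: [1.7967, -1.3863, 1.9685, -0.7765]
phi = -(1.7967 - 1.3863 + 1.9685 - 0.7765) = -1.6024
Step 2: Compute augmented objective.
t*f(x) = 2.05*3.1 = 6.355
Total = 6.355 - 1.6024 = 4.7526


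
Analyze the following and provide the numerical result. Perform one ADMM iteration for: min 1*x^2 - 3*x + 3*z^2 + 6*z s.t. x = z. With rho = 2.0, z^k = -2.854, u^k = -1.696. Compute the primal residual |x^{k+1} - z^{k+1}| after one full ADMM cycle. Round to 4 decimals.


ADMM iteration with rho = 2.0, z^k = -2.854, u^k = -1.696
Step 1: x-update.
Minimize 1*x^2 - 3*x + (2.0/2)*(x + 2.854 - 1.696)^2
FOC: (2*1 + 2.0)*x = 3 + 2.0*(-2.854 + 1.696)
x^{k+1} = 0.171
Step 2: z-update.
Minimize 3*z^2 + 6*z + (2.0/2)*(0.171 - z - 1.696)^2
FOC: (2*3 + 2.0)*z = -6 + 2.0*(0.171 - 1.696)
z^{k+1} = -1.1313
Step 3: u-update.
u^{k+1} = -1.696 + 0.171 + 1.1313 = -0.3938
Step 4: Primal residual = |0.171 + 1.1313| = 1.3023


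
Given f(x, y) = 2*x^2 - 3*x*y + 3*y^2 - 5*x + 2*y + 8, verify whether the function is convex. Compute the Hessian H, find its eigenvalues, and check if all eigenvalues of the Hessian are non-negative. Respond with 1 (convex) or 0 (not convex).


The Hessian of f(x,y) = 2*x^2 - 3*x*y + 3*y^2 - 5*x + 2*y + 8 is:
H = [[4, -3], [-3, 6]]
Trace = 4 + 6 = 10
Determinant = 4*6 - (-3)^2 = 15
Discriminant = (10)^2 - 4*15 = 40.0
Eigenvalues: lambda_1 = 1.8377, lambda_2 = 8.1623
The function is convex.

1


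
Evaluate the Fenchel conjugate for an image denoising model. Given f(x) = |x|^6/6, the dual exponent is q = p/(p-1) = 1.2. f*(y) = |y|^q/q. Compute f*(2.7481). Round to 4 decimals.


The conjugate exponent q satisfies 1/p + 1/q = 1.
p = 6, so q = 6/(6 - 1) = 1.2
|y|^q = 2.7481^1.2 = 3.3639
f*(2.7481) = 3.3639 / 1.2 = 2.8032


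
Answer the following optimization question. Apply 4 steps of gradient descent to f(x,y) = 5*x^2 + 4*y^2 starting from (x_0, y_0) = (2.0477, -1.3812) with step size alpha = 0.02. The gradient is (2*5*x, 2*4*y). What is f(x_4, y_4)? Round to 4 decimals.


Gradient descent on f(x,y) = 5*x^2 + 4*y^2.
Starting point: (2.0477, -1.3812), alpha = 0.02
Step 1: grad_x = 2*5*2.0477 = 20.477, grad_y = 2*4*-1.3812 = -11.0496
  x_1 = 2.0477 - 0.02*20.477 = 1.6382
  y_1 = -1.3812 - 0.02*-11.0496 = -1.1602
Step 2: grad_x = 2*5*1.6382 = 16.3816, grad_y = 2*4*-1.1602 = -9.2817
  x_2 = 1.6382 - 0.02*16.3816 = 1.3105
  y_2 = -1.1602 - 0.02*-9.2817 = -0.9746
Step 3: grad_x = 2*5*1.3105 = 13.1053, grad_y = 2*4*-0.9746 = -7.7966
  x_3 = 1.3105 - 0.02*13.1053 = 1.0484
  y_3 = -0.9746 - 0.02*-7.7966 = -0.8186
Step 4: grad_x = 2*5*1.0484 = 10.4842, grad_y = 2*4*-0.8186 = -6.5491
  x_4 = 1.0484 - 0.02*10.4842 = 0.8387
  y_4 = -0.8186 - 0.02*-6.5491 = -0.6877
f(0.8387, -0.6877) = 5*0.8387^2 + 4*(-0.6877)^2 = 5.4089


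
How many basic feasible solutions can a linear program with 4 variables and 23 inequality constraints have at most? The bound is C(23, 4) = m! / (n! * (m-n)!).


Each vertex corresponds to some choice of n active constraints out of m, so the number of vertices is at most C(m, n) = m! / (n!(m-n)!).
m = 23, n = 4
Numerator: 23 * 22 * 21 * 20
Denominator: 4! = 24
C(23, 4) = 8855


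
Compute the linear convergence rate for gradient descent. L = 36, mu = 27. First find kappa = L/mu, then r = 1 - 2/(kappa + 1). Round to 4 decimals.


Step 1: Compute the condition number.
kappa = L/mu = 36/27 = 1.3333
Step 2: Compute the convergence rate.
r = 1 - 2/(kappa + 1) = 1 - 2*mu/(L + mu) = (L - mu)/(L + mu) = 9/63 = 0.1429


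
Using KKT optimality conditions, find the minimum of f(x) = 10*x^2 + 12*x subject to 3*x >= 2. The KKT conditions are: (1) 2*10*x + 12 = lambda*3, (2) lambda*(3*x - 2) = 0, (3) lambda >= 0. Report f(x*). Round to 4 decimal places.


Step 1: Try lambda = 0 (constraint inactive).
x_unc = -12/(2*10) = -0.6
Check: 3*-0.6 = -1.8 < 2 -- violated!
Step 2: Constraint must be active: 3*x = 2
x* = 2/3 = 0.6667 (rounded; the exact value 2/3 is used below)
lambda = (2*10*(2/3) + 12)/3 = 8.4444
Step 3: Compute optimal value.
f(x*) = 10*(2/3)^2 + 12*(2/3) = 12.4444


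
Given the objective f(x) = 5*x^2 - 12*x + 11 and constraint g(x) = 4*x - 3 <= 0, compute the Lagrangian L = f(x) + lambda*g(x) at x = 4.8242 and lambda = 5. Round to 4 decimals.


Step 1: Evaluate f(x).
f(4.8242) = 5*4.8242^2 - 12*4.8242 + 11 = 69.4741
Step 2: Evaluate g(x).
g(4.8242) = 4*4.8242 - 3 = 16.2968
Step 3: Compute Lagrangian.
L = 69.4741 + 5*16.2968 = 150.9581


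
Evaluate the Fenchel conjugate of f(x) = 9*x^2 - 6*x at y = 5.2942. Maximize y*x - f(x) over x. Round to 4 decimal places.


f*(y) = sup_x {y*x - a*x^2 - b*x} = sup_x {(y-b)*x - a*x^2}
FOC: (y - b) - 2a*x = 0 => x* = (y - b)/(2a)
x* = (5.2942 + 6)/(2*9) = 0.6275
f*(5.2942) = (y-b)^2/(4a) = (5.2942 + 6)^2/(4*9)
= 127.559/36 = 3.5433


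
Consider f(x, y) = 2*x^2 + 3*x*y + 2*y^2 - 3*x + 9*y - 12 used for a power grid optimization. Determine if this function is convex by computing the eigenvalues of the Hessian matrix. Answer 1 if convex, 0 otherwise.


The Hessian of f(x,y) = 2*x^2 + 3*x*y + 2*y^2 - 3*x + 9*y - 12 is:
H = [[4, 3], [3, 4]]
Trace = 4 + 4 = 8
Determinant = 4*4 - (3)^2 = 7
Discriminant = (8)^2 - 4*7 = 36.0
Eigenvalues: lambda_1 = 1.0, lambda_2 = 7.0
The function is convex.

1


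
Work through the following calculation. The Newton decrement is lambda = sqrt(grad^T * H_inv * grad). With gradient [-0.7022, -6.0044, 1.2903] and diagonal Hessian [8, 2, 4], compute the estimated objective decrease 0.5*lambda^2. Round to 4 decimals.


Step 1: H is diagonal, so H^(-1) * g = [-0.0878, -3.0022, 0.3226].
Step 2: g^T H^(-1) g = sum_i g_i^2 / H_ii
  = (-0.7022)^2/8 + (-6.0044)^2/2 + (1.2903)^2/4
  = 0.0616 + 18.0264 + 0.4162 = 18.5043
Step 3: Objective decrease = 0.5 * g^T H^(-1) g = 9.2521


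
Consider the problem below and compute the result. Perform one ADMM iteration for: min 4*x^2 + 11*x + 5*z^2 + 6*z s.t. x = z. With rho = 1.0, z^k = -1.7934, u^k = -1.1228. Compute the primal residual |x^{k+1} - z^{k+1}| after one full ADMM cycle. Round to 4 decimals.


ADMM iteration with rho = 1.0, z^k = -1.7934, u^k = -1.1228
Step 1: x-update.
Minimize 4*x^2 + 11*x + (1.0/2)*(x + 1.7934 - 1.1228)^2
FOC: (2*4 + 1.0)*x = -11 + 1.0*(-1.7934 + 1.1228)
x^{k+1} = -1.2967
Step 2: z-update.
Minimize 5*z^2 + 6*z + (1.0/2)*(-1.2967 - z - 1.1228)^2
FOC: (2*5 + 1.0)*z = -6 + 1.0*(-1.2967 - 1.1228)
z^{k+1} = -0.7654
Step 3: u-update.
u^{k+1} = -1.1228 - 1.2967 + 0.7654 = -1.6541
Step 4: Primal residual = |-1.2967 + 0.7654| = 0.5313


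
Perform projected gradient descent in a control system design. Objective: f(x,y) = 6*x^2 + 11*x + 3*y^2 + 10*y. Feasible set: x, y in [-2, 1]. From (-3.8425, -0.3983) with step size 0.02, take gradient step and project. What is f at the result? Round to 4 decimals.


Step 1: Compute gradient at (-3.8425, -0.3983).
grad_x = 2*6*-3.8425 + 11 = -35.11
grad_y = 2*3*-0.3983 + 10 = 7.6102
Step 2: Gradient step.
x_raw = -3.8425 - 0.02*-35.11 = -3.1403
y_raw = -0.3983 - 0.02*7.6102 = -0.5505
Step 3: Project onto [-2, 1].
x_proj = clip(-3.1403) = -2.0
y_proj = clip(-0.5505) = -0.5505
Step 4: Evaluate f.
f(-2.0, -0.5505) = -2.5959


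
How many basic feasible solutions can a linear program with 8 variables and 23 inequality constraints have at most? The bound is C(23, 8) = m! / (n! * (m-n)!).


Each vertex corresponds to some choice of n active constraints out of m, so the number of vertices is at most C(m, n) = m! / (n!(m-n)!).
m = 23, n = 8
Numerator: 23 * 22 * 21 * 20 * 19 * 18 * 17 * 16
Denominator: 8! = 40320
C(23, 8) = 490314


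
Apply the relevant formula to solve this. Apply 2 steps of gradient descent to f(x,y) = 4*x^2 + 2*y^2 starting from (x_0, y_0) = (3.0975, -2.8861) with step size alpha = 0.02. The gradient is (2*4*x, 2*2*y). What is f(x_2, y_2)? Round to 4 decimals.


Gradient descent on f(x,y) = 4*x^2 + 2*y^2.
Starting point: (3.0975, -2.8861), alpha = 0.02
Step 1: grad_x = 2*4*3.0975 = 24.78, grad_y = 2*2*-2.8861 = -11.5444
  x_1 = 3.0975 - 0.02*24.78 = 2.6019
  y_1 = -2.8861 - 0.02*-11.5444 = -2.6552
Step 2: grad_x = 2*4*2.6019 = 20.8152, grad_y = 2*2*-2.6552 = -10.6208
  x_2 = 2.6019 - 0.02*20.8152 = 2.1856
  y_2 = -2.6552 - 0.02*-10.6208 = -2.4428
f(2.1856, -2.4428) = 4*2.1856^2 + 2*(-2.4428)^2 = 31.0418


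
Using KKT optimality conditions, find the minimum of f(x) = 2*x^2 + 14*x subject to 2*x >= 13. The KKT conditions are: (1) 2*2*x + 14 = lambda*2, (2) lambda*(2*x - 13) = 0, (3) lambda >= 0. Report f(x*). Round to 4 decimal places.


Step 1: Try lambda = 0 (constraint inactive).
x_unc = -14/(2*2) = -3.5
Check: 2*-3.5 = -7.0 < 13 -- violated!
Step 2: Constraint must be active: 2*x = 13
x* = 13/2 = 6.5
lambda = (2*2*6.5 + 14)/2 = 20.0
Step 3: Compute optimal value.
f(x*) = 2*6.5^2 + 14*6.5 = 175.5


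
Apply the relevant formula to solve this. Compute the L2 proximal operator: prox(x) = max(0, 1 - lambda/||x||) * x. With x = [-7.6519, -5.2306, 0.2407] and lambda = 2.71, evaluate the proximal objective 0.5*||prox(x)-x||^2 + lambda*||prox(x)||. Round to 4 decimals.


Step 1: Compute ||x||.
||x|| = 9.2719
Step 2: Compute scaling factor.
scale = max(0, 1 - 2.71/9.2719) = 0.7077
Step 3: prox(x) = [-5.4154, -3.7018, 0.1703]
||prox(x)|| = 6.5619
Step 4: Proximal objective.
0.5*||prox-x||^2 = 3.6721
lambda*||prox|| = 17.7827
Total = 21.4549


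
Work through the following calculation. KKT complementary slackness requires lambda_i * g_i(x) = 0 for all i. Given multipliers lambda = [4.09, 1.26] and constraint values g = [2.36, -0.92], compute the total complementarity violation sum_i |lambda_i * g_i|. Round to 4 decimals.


KKT complementary slackness check:
lambda_1 * g_1 = 4.09 * 2.36 = 9.6524
lambda_2 * g_2 = 1.26 * -0.92 = -1.1592
Total violation = 9.6524 + 1.1592 = 10.8116


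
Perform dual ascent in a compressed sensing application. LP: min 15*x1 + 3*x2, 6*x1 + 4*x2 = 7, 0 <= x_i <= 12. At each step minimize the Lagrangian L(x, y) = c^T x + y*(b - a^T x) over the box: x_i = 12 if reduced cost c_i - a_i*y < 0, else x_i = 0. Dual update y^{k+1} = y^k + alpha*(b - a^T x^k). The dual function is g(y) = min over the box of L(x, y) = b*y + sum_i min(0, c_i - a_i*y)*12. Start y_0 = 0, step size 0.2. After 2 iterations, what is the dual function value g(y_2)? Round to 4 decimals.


Dual ascent for LP: min 15*x1 + 3*x2, 6*x1 + 4*x2 = 7, 0 <= x_i <= 12
Step 1: y^k = 0.0, reduced costs: (15.0, 3.0)
  x^k = (0.0, 0.0), subgradient = b - a^T x = 7.0
  y^{k+1} = 0.0 + 0.2*7.0 = 1.4
Step 2: y^k = 1.4, reduced costs: (6.6, -2.6)
  x^k = (0.0, 12.0), subgradient = b - a^T x = -41.0
  y^{k+1} = 1.4 + 0.2*-41.0 = -6.8
Dual objective at y_2 = -6.8: reduced costs (55.8, 30.2), box minimizer x = (0.0, 0.0)
g(y_2) = b*y + (c1 - a1*y)*x1 + (c2 - a2*y)*x2 = 7*(-6.8) + 55.8*0.0 + 30.2*0.0 = -47.6 + 0.0 + 0.0 = -47.6


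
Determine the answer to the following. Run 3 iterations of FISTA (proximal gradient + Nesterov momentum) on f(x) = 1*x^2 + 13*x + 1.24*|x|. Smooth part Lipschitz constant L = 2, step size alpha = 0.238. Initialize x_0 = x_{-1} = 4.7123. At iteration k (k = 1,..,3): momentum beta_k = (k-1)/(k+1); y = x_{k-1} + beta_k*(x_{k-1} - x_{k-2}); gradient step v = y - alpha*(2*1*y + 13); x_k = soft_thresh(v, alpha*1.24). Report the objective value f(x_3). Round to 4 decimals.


FISTA on f(x) = 1*x^2 + 13*x + 1.24*|x|
L = 2, alpha = 0.238
Iteration 1: beta = 0.0, y = 4.7123 + 0.0*(4.7123 - 4.7123) = 4.7123
  grad(y) = 22.4246, v = y - alpha*grad = -0.6248
  prox(v) = soft_thresh(-0.6248, 0.2951) = -0.3296
Iteration 2: beta = 0.3333, y = -0.3296 + 0.3333*(-0.3296 - 4.7123) = -2.0103
  grad(y) = 8.9794, v = y - alpha*grad = -4.1474
  prox(v) = soft_thresh(-4.1474, 0.2951) = -3.8523
Iteration 3: beta = 0.5, y = -3.8523 + 0.5*(-3.8523 + 0.3296) = -5.6136
  grad(y) = 1.7728, v = y - alpha*grad = -6.0355
  prox(v) = soft_thresh(-6.0355, 0.2951) = -5.7404
f(x_3) = 1*(-5.7404)^2 + 13*(-5.7404) + 1.24*|-5.7404| = -34.5549


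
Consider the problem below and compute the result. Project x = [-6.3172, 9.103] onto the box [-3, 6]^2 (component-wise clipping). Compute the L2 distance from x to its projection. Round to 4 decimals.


Project each component onto [-3, 6].
clip(-6.3172) = -3.0, clip(9.103) = 6.0
Projection = [-3.0, 6.0]
Squared diffs: [11.0038, 9.6286]
Distance = sqrt(20.6324) = 4.5423


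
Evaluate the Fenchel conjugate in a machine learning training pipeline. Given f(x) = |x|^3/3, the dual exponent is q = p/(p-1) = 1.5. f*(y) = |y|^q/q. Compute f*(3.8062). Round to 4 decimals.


The conjugate exponent q satisfies 1/p + 1/q = 1.
p = 3, so q = 3/(3 - 1) = 1.5
|y|^q = 3.8062^1.5 = 7.4257
f*(3.8062) = 7.4257 / 1.5 = 4.9505


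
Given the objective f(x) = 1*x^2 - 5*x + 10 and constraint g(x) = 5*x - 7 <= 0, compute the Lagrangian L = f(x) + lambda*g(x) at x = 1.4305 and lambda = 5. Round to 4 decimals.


Step 1: Evaluate f(x).
f(1.4305) = 1*1.4305^2 - 5*1.4305 + 10 = 4.8938
Step 2: Evaluate g(x).
g(1.4305) = 5*1.4305 - 7 = 0.1525
Step 3: Compute Lagrangian.
L = 4.8938 + 5*0.1525 = 5.6563


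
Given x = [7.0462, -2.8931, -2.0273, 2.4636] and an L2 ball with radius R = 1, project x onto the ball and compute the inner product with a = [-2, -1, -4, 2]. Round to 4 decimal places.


Step 1: Compute ||x|| (intermediates to 6 decimals).
||x|| = sqrt(7.0462^2 + (-2.8931)^2 + (-2.0273)^2 + 2.4636^2) = 8.258222
Step 2: Project.
Since ||x|| > R, scale = R/||x|| = 1/8.258222 = 0.121091, proj(x) = scale * x
proj(x) = [0.853231, -0.350328, -0.245488, 0.29832]
Step 3: Dot product.
a^T * proj(x) = -2*0.853231 - 1*(-0.350328) - 4*(-0.245488) + 2*0.29832 = 0.2225


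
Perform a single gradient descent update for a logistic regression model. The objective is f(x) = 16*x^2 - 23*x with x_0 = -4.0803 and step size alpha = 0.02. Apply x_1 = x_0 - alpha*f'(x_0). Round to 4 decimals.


We compute the gradient at x_0 and apply the update.
f'(x) = 32*x - 23
f'(-4.0803) = 32*-4.0803 - 23 = -153.5696
x_1 = -4.0803 - 0.02*-153.5696 = -1.0089


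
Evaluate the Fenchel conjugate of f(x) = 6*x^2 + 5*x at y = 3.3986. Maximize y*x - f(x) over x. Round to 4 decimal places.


f*(y) = sup_x {y*x - a*x^2 - b*x} = sup_x {(y-b)*x - a*x^2}
FOC: (y - b) - 2a*x = 0 => x* = (y - b)/(2a)
x* = (3.3986 - 5)/(2*6) = -0.1335
f*(3.3986) = (y-b)^2/(4a) = (3.3986 - 5)^2/(4*6)
= 2.5645/24 = 0.1069


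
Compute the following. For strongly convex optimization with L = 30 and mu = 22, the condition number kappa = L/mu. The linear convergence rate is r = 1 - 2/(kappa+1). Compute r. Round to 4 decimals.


Step 1: Compute the condition number.
kappa = L/mu = 30/22 = 1.3636
Step 2: Compute the convergence rate.
r = 1 - 2/(kappa + 1) = 1 - 2*mu/(L + mu) = (L - mu)/(L + mu) = 8/52 = 0.1538


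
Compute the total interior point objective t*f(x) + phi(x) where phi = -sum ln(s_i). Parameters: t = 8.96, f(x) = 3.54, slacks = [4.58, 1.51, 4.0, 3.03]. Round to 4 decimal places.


Step 1: Compute log-barrier.
ln values: [1.5217, 0.4121, 1.3863, 1.1086]
phi = -(1.5217 + 0.4121 + 1.3863 + 1.1086) = -4.4287
Step 2: Compute augmented objective.
t*f(x) = 8.96*3.54 = 31.7184
Total = 31.7184 - 4.4287 = 27.2897
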